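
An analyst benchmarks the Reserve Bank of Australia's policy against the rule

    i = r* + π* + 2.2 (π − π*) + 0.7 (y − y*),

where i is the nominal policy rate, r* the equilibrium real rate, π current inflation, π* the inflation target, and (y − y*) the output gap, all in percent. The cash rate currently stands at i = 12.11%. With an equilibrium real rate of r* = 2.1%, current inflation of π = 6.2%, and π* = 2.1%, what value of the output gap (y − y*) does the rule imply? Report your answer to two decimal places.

0.7 (y − y*) = 12.11 − 2.1 − 2.1 − 2.2 × (6.2 − 2.1) = -1.11
(y − y*) = -1.11 / 0.7 = -1.59

-1.59%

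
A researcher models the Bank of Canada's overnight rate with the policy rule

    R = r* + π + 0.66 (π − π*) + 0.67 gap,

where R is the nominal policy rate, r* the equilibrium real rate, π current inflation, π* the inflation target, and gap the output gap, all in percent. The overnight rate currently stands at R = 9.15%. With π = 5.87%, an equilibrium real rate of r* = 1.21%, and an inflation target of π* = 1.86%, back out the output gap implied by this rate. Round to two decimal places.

0.67 gap = 9.15 − 1.21 − 5.87 − 0.66 × (5.87 − 1.86) = -0.5766
gap = -0.5766 / 0.67 = -0.86

-0.86%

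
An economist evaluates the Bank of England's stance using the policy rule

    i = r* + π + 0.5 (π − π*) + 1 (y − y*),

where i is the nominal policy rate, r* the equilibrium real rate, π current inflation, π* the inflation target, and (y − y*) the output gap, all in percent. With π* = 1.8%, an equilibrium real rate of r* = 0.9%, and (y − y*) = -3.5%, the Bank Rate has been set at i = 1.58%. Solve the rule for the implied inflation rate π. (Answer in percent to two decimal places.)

3.39%

Collecting π: i = r* + (1 + 0.5) π − 0.5 π* + 1 (y − y*)
1.5 π = 1.58 − 0.9 + 0.5 × 1.8 − 1 × (-3.5) = 5.08
π = 5.08 / 1.5 = 3.39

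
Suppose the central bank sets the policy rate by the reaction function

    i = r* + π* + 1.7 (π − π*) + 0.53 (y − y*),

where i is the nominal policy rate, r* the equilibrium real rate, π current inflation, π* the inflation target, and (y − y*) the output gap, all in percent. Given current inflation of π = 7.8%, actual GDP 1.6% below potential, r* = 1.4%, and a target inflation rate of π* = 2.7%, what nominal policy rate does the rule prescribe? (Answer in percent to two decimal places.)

11.92%

Output 1.6% below potential → (y − y*) = -1.6.
i = 1.4 + 2.7 + 1.7 × (7.8 − 2.7) + 0.53 × (-1.6)
   = 1.4 + 2.7 + 8.67 − 0.848 = 11.92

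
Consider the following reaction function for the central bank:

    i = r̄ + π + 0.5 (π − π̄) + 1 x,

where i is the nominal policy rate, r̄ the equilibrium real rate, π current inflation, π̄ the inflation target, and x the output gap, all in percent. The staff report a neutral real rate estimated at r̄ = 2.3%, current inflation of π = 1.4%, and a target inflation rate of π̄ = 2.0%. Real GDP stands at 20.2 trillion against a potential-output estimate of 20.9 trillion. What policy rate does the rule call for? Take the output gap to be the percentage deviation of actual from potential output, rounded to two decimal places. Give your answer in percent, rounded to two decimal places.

Output gap = 100 × (20.2 − 20.9) / 20.9 = -3.35%.
i = 2.30 + 1.40 + 0.5 × (1.40 − 2.00) + 1 × (-3.35)
   = 2.30 + 1.4 − 0.3 − 3.35 = 0.05

0.05%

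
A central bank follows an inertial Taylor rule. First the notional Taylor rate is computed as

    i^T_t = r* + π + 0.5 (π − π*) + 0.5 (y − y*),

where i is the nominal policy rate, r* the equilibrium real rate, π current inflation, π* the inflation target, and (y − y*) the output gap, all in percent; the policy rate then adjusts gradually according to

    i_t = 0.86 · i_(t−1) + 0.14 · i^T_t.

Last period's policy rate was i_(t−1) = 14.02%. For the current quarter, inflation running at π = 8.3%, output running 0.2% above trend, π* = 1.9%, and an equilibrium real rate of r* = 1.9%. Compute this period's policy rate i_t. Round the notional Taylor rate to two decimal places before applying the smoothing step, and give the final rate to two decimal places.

Output 0.2% above potential → (y − y*) = 0.2.
i^T_t = 1.9 + 8.3 + 0.5 × (8.3 − 1.9) + 0.5 × 0.2
   = 1.9 + 8.3 + 3.2 + 0.1 = 13.50
i_t = 0.86 × 14.02 + 0.14 × 13.50 = 12.0572 + 1.89 = 13.95

13.95%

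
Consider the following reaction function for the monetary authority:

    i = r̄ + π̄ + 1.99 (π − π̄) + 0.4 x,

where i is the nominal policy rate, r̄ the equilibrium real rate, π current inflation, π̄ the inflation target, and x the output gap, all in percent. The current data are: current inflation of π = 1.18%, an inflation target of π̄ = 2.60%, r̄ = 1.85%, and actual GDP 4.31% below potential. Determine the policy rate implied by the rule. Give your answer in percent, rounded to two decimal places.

Output 4.31% below potential → x = -4.31.
i = 1.85 + 2.60 + 1.99 × (1.18 − 2.60) + 0.4 × (-4.31)
   = 1.85 + 2.6 − 2.8258 − 1.724 = -0.10

-0.10%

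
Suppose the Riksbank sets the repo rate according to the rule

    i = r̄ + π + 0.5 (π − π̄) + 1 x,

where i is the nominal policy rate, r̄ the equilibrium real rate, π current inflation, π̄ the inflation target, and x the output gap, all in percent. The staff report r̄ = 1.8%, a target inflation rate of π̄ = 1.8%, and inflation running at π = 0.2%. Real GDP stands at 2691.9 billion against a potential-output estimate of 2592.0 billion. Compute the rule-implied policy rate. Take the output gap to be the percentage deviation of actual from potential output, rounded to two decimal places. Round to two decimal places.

5.05%

Output gap = 100 × (2691.9 − 2592.0) / 2592.0 = 3.85%.
i = 1.80 + 0.20 + 0.5 × (0.20 − 1.80) + 1 × 3.85
   = 1.80 + 0.2 − 0.8 + 3.85 = 5.05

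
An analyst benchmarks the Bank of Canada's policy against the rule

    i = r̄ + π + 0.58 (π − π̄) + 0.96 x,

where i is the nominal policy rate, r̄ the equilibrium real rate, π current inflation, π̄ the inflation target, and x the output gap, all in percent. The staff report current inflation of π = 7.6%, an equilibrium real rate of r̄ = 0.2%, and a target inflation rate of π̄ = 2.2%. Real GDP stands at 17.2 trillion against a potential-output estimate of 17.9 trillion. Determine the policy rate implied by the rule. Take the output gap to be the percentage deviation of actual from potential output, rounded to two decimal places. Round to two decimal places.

7.18%

Output gap = 100 × (17.2 − 17.9) / 17.9 = -3.91%.
i = 0.20 + 7.60 + 0.58 × (7.60 − 2.20) + 0.96 × (-3.91)
   = 0.20 + 7.6 + 3.132 − 3.7536 = 7.18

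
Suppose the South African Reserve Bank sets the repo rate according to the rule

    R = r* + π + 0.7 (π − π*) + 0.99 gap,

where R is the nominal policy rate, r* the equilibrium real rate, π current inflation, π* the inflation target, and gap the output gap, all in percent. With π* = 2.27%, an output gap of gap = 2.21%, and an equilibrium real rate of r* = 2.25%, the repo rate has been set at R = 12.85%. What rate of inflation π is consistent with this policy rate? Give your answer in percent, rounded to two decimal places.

Collecting π: R = r* + (1 + 0.7) π − 0.7 π* + 0.99 gap
1.7 π = 12.85 − 2.25 + 0.7 × 2.27 − 0.99 × 2.21 = 10.0011
π = 10.0011 / 1.7 = 5.88

5.88%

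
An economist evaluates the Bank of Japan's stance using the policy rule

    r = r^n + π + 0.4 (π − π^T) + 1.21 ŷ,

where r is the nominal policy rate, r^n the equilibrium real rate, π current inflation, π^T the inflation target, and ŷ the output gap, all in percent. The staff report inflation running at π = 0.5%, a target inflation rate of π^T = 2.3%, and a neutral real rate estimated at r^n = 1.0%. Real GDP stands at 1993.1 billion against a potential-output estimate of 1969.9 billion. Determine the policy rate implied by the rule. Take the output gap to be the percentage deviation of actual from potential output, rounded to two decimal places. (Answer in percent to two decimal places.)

2.21%

Output gap = 100 × (1993.1 − 1969.9) / 1969.9 = 1.18%.
r = 1.00 + 0.50 + 0.4 × (0.50 − 2.30) + 1.21 × 1.18
   = 1.00 + 0.5 − 0.72 + 1.4278 = 2.21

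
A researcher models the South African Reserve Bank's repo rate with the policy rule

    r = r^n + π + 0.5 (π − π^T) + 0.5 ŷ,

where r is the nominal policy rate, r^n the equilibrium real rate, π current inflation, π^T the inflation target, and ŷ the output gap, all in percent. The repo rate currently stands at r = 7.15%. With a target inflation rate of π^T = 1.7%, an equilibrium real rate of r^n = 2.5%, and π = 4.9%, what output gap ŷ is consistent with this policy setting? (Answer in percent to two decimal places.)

0.5 ŷ = 7.15 − 2.5 − 4.9 − 0.5 × (4.9 − 1.7) = -1.85
ŷ = -1.85 / 0.5 = -3.70

-3.70%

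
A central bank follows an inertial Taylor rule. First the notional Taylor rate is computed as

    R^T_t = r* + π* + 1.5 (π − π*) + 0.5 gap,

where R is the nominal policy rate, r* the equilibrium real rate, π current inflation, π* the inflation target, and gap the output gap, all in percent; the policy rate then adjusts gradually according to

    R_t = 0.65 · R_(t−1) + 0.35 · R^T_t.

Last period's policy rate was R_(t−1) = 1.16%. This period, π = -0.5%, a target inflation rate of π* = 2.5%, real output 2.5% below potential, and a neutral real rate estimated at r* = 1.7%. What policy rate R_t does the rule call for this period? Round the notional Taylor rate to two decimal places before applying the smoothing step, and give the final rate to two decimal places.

0.21%

Output 2.5% below potential → gap = -2.5.
R^T_t = 1.7 + 2.5 + 1.5 × (-0.5 − 2.5) + 0.5 × (-2.5)
   = 1.7 + 2.5 − 4.5 − 1.25 = -1.55
R_t = 0.65 × 1.16 + 0.35 × (-1.55) = 0.754 − 0.5425 = 0.21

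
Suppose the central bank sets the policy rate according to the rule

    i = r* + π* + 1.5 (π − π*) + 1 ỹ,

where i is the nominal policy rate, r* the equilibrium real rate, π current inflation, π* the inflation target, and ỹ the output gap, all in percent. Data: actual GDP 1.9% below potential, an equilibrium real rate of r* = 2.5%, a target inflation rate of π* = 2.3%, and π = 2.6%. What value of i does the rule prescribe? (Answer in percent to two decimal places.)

Output 1.9% below potential → ỹ = -1.9.
i = 2.5 + 2.3 + 1.5 × (2.6 − 2.3) + 1 × (-1.9)
   = 2.5 + 2.3 + 0.45 − 1.9 = 3.35

3.35%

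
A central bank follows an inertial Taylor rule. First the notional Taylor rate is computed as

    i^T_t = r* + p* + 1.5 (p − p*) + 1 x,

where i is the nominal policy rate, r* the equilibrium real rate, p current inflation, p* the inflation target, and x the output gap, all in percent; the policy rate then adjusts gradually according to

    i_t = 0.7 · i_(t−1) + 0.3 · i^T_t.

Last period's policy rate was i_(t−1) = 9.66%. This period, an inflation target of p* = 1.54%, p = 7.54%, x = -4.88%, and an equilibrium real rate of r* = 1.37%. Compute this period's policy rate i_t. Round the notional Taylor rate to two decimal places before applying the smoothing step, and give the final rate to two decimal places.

i^T_t = 1.37 + 1.54 + 1.5 × (7.54 − 1.54) + 1 × (-4.88)
   = 1.37 + 1.54 + 9 − 4.88 = 7.03
i_t = 0.7 × 9.66 + 0.3 × 7.03 = 6.762 + 2.109 = 8.87

8.87%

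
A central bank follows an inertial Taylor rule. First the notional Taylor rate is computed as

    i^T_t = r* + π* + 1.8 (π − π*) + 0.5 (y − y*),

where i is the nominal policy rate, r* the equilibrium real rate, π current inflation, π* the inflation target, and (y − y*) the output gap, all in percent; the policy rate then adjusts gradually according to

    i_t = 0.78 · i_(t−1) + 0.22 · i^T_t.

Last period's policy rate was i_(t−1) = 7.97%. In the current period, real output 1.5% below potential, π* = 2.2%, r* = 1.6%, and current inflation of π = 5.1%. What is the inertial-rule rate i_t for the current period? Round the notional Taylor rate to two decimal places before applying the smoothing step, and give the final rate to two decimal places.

Output 1.5% below potential → (y − y*) = -1.5.
i^T_t = 1.6 + 2.2 + 1.8 × (5.1 − 2.2) + 0.5 × (-1.5)
   = 1.6 + 2.2 + 5.22 − 0.75 = 8.27
i_t = 0.78 × 7.97 + 0.22 × 8.27 = 6.2166 + 1.8194 = 8.04

8.04%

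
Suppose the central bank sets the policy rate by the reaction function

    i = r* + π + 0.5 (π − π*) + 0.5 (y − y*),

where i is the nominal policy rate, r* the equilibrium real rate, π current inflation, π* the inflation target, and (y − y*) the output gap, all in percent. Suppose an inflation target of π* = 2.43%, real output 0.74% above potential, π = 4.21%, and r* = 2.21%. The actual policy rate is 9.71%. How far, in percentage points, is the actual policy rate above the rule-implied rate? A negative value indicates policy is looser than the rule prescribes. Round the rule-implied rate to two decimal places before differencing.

2.03 pp

Output 0.74% above potential → (y − y*) = 0.74.
i = 2.21 + 4.21 + 0.5 × (4.21 − 2.43) + 0.5 × 0.74
   = 2.21 + 4.21 + 0.89 + 0.37 = 7.68
Deviation = 9.71 − 7.68 = 2.03 pp.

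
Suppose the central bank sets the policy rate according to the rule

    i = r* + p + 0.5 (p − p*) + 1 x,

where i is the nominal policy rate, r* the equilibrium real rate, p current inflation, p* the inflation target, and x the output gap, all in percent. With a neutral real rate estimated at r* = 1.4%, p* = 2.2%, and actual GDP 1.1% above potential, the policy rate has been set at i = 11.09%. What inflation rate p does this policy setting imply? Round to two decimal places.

6.46%

Output 1.1% above potential → x = 1.1.
Collecting p: i = r* + (1 + 0.5) p − 0.5 p* + 1 x
1.5 p = 11.09 − 1.4 + 0.5 × 2.2 − 1 × 1.1 = 9.69
p = 9.69 / 1.5 = 6.46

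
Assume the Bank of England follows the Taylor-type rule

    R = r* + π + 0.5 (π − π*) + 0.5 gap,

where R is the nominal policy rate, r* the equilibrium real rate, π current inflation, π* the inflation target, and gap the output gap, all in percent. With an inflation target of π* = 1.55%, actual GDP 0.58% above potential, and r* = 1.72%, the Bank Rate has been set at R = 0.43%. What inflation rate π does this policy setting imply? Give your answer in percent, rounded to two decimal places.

-0.54%

Output 0.58% above potential → gap = 0.58.
Collecting π: R = r* + (1 + 0.5) π − 0.5 π* + 0.5 gap
1.5 π = 0.43 − 1.72 + 0.5 × 1.55 − 0.5 × 0.58 = -0.805
π = -0.805 / 1.5 = -0.54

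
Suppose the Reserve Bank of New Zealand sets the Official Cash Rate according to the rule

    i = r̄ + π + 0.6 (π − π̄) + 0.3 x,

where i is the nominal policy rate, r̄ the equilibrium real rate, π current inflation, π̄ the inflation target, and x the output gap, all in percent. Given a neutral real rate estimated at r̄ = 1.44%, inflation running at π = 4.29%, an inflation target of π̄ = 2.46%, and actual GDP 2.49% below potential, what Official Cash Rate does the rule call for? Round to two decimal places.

Output 2.49% below potential → x = -2.49.
i = 1.44 + 4.29 + 0.6 × (4.29 − 2.46) + 0.3 × (-2.49)
   = 1.44 + 4.29 + 1.098 − 0.747 = 6.08

6.08%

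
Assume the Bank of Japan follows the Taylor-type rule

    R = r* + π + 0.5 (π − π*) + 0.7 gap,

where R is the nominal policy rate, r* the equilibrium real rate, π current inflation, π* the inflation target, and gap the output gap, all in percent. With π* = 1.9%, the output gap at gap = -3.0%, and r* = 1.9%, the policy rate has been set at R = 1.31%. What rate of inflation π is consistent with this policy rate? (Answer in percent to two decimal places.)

1.64%

Collecting π: R = r* + (1 + 0.5) π − 0.5 π* + 0.7 gap
1.5 π = 1.31 − 1.9 + 0.5 × 1.9 − 0.7 × (-3.0) = 2.46
π = 2.46 / 1.5 = 1.64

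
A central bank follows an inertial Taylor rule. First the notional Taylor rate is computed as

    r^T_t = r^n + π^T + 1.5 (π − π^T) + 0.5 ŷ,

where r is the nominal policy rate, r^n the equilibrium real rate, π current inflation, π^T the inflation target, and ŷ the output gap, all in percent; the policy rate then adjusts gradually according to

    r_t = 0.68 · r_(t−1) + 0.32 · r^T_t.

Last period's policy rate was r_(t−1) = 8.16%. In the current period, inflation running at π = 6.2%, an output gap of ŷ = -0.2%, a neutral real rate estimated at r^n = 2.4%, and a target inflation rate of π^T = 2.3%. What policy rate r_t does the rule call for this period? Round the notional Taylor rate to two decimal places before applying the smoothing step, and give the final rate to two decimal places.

r^T_t = 2.4 + 2.3 + 1.5 × (6.2 − 2.3) + 0.5 × (-0.2)
   = 2.4 + 2.3 + 5.85 − 0.1 = 10.45
r_t = 0.68 × 8.16 + 0.32 × 10.45 = 5.5488 + 3.344 = 8.89

8.89%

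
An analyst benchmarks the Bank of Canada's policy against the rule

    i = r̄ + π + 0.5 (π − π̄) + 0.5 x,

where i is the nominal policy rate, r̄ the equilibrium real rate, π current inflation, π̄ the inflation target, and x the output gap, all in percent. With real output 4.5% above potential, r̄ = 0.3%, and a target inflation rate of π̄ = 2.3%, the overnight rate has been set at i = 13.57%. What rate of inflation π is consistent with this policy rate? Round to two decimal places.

Output 4.5% above potential → x = 4.5.
Collecting π: i = r̄ + (1 + 0.5) π − 0.5 π̄ + 0.5 x
1.5 π = 13.57 − 0.3 + 0.5 × 2.3 − 0.5 × 4.5 = 12.17
π = 12.17 / 1.5 = 8.11

8.11%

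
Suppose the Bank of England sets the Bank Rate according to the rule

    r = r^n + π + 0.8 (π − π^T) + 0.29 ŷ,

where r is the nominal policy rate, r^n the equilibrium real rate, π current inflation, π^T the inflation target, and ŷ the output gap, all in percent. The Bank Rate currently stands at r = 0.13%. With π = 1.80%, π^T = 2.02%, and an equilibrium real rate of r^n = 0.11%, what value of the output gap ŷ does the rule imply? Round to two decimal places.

0.29 ŷ = 0.13 − 0.11 − 1.80 − 0.8 × (1.80 − 2.02) = -1.604
ŷ = -1.604 / 0.29 = -5.53

-5.53%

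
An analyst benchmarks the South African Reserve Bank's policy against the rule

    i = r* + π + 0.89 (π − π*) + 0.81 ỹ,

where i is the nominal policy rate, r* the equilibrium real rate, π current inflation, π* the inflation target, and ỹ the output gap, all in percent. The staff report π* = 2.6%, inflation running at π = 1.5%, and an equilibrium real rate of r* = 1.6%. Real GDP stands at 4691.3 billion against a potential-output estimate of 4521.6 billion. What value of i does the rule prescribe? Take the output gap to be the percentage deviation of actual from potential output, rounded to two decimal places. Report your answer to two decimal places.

5.16%

Output gap = 100 × (4691.3 − 4521.6) / 4521.6 = 3.75%.
i = 1.60 + 1.50 + 0.89 × (1.50 − 2.60) + 0.81 × 3.75
   = 1.60 + 1.5 − 0.979 + 3.0375 = 5.16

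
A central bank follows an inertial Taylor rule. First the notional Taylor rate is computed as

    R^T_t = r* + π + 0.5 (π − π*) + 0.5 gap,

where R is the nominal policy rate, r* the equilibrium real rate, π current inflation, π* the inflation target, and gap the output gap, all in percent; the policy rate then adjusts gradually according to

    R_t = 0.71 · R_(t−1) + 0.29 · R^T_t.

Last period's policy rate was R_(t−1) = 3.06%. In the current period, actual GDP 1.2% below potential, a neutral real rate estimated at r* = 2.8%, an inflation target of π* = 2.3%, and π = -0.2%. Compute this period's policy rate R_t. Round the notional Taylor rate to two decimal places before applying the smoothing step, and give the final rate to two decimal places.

Output 1.2% below potential → gap = -1.2.
R^T_t = 2.8 + (-0.2) + 0.5 × (-0.2 − 2.3) + 0.5 × (-1.2)
   = 2.8 − 0.2 − 1.25 − 0.6 = 0.75
R_t = 0.71 × 3.06 + 0.29 × 0.75 = 2.1726 + 0.2175 = 2.39

2.39%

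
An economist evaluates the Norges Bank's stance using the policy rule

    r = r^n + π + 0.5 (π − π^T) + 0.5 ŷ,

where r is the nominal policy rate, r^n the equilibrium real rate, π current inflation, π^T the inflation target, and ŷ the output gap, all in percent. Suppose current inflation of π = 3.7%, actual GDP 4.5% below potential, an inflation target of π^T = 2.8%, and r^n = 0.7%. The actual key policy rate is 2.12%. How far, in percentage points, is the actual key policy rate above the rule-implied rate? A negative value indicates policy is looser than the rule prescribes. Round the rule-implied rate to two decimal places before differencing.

-0.48 pp

Output 4.5% below potential → ŷ = -4.5.
r = 0.7 + 3.7 + 0.5 × (3.7 − 2.8) + 0.5 × (-4.5)
   = 0.7 + 3.7 + 0.45 − 2.25 = 2.60
Deviation = 2.12 − 2.60 = -0.48 pp.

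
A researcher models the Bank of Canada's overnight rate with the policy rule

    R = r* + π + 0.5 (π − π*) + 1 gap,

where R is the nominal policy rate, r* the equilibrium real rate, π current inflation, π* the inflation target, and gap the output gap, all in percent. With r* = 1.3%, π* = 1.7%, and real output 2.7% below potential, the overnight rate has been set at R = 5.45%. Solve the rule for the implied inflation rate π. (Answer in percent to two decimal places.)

5.13%

Output 2.7% below potential → gap = -2.7.
Collecting π: R = r* + (1 + 0.5) π − 0.5 π* + 1 gap
1.5 π = 5.45 − 1.3 + 0.5 × 1.7 − 1 × (-2.7) = 7.7
π = 7.7 / 1.5 = 5.13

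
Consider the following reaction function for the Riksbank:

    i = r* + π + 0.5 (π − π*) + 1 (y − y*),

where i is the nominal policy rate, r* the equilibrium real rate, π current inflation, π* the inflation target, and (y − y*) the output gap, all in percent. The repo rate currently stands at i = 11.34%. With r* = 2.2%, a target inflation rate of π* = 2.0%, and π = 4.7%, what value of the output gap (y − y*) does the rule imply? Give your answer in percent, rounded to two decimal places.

3.09%

1 (y − y*) = 11.34 − 2.2 − 4.7 − 0.5 × (4.7 − 2.0) = 3.09
(y − y*) = 3.09 / 1 = 3.09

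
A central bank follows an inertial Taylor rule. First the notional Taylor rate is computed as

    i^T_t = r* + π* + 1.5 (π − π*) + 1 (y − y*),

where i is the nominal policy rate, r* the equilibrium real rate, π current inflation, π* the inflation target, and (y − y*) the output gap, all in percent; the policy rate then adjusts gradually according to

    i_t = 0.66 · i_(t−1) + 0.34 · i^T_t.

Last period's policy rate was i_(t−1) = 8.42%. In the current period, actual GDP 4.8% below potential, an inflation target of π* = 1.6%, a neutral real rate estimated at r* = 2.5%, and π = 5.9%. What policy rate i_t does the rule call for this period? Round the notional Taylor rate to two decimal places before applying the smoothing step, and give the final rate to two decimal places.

7.51%

Output 4.8% below potential → (y − y*) = -4.8.
i^T_t = 2.5 + 1.6 + 1.5 × (5.9 − 1.6) + 1 × (-4.8)
   = 2.5 + 1.6 + 6.45 − 4.8 = 5.75
i_t = 0.66 × 8.42 + 0.34 × 5.75 = 5.5572 + 1.955 = 7.51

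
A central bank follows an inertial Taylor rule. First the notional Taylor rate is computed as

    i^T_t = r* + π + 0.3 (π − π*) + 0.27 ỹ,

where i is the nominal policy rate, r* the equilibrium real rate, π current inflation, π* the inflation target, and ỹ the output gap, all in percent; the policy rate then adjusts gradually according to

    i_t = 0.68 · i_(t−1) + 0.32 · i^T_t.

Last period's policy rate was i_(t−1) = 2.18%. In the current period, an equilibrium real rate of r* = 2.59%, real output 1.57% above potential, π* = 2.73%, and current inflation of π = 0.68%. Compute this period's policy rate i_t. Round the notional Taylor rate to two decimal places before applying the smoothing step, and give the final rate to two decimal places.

2.47%

Output 1.57% above potential → ỹ = 1.57.
i^T_t = 2.59 + 0.68 + 0.3 × (0.68 − 2.73) + 0.27 × 1.57
   = 2.59 + 0.68 − 0.615 + 0.4239 = 3.08
i_t = 0.68 × 2.18 + 0.32 × 3.08 = 1.4824 + 0.9856 = 2.47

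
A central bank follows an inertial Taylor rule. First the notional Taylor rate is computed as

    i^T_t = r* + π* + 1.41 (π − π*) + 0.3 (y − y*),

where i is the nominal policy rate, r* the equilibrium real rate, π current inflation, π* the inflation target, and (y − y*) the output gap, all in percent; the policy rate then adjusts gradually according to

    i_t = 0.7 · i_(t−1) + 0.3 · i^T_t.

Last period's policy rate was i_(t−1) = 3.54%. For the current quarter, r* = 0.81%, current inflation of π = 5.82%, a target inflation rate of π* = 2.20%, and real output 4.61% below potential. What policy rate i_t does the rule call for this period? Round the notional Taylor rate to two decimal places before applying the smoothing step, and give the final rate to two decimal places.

4.50%

Output 4.61% below potential → (y − y*) = -4.61.
i^T_t = 0.81 + 2.20 + 1.41 × (5.82 − 2.20) + 0.3 × (-4.61)
   = 0.81 + 2.2 + 5.1042 − 1.383 = 6.73
i_t = 0.7 × 3.54 + 0.3 × 6.73 = 2.478 + 2.019 = 4.50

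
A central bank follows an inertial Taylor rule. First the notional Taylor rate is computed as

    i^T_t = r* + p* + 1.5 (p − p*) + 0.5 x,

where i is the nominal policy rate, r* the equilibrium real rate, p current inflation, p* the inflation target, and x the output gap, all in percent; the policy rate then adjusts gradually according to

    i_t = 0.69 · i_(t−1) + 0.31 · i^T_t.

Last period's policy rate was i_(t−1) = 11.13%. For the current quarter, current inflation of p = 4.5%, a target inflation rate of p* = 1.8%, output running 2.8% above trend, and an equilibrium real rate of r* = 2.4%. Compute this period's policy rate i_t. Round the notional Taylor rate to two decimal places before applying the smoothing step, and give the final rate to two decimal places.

Output 2.8% above potential → x = 2.8.
i^T_t = 2.4 + 1.8 + 1.5 × (4.5 − 1.8) + 0.5 × 2.8
   = 2.4 + 1.8 + 4.05 + 1.4 = 9.65
i_t = 0.69 × 11.13 + 0.31 × 9.65 = 7.6797 + 2.9915 = 10.67

10.67%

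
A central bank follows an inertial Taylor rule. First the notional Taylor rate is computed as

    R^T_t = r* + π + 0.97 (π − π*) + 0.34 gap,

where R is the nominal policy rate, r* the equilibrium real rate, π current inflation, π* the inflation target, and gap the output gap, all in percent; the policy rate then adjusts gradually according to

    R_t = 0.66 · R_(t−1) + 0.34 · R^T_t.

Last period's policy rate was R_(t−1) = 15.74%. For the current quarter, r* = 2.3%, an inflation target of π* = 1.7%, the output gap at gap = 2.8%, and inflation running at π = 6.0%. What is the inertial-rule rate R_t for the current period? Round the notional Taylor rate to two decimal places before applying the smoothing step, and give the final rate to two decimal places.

14.95%

R^T_t = 2.3 + 6.0 + 0.97 × (6.0 − 1.7) + 0.34 × 2.8
   = 2.3 + 6 + 4.171 + 0.952 = 13.42
R_t = 0.66 × 15.74 + 0.34 × 13.42 = 10.3884 + 4.5628 = 14.95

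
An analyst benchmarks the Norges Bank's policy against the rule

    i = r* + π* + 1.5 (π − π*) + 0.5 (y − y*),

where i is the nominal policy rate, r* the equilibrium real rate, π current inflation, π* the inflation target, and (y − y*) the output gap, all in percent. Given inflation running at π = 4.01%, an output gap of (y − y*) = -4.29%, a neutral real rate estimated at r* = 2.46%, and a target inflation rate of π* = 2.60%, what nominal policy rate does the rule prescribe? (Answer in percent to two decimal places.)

i = 2.46 + 2.60 + 1.5 × (4.01 − 2.60) + 0.5 × (-4.29)
   = 2.46 + 2.6 + 2.115 − 2.145 = 5.03

5.03%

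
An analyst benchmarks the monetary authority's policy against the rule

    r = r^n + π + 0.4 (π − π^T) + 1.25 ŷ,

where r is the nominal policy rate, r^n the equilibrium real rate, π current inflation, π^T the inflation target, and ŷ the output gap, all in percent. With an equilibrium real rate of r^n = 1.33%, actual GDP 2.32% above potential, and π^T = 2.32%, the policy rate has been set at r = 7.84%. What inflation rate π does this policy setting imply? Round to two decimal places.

3.24%

Output 2.32% above potential → ŷ = 2.32.
Collecting π: r = r^n + (1 + 0.4) π − 0.4 π^T + 1.25 ŷ
1.4 π = 7.84 − 1.33 + 0.4 × 2.32 − 1.25 × 2.32 = 4.538
π = 4.538 / 1.4 = 3.24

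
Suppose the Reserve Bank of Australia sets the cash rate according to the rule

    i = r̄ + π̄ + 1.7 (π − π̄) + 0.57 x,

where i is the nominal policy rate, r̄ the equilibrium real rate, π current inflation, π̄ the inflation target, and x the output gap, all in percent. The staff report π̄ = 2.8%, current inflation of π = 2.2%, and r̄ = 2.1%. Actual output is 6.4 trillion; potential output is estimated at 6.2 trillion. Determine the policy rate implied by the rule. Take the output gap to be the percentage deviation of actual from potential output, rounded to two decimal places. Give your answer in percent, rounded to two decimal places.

5.72%

Output gap = 100 × (6.4 − 6.2) / 6.2 = 3.23%.
i = 2.10 + 2.80 + 1.7 × (2.20 − 2.80) + 0.57 × 3.23
   = 2.10 + 2.8 − 1.02 + 1.8411 = 5.72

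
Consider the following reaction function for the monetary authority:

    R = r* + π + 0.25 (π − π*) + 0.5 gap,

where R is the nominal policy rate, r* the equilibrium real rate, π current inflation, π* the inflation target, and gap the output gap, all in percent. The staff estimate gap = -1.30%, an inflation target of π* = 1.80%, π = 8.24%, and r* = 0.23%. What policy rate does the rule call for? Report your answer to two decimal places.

9.43%

R = 0.23 + 8.24 + 0.25 × (8.24 − 1.80) + 0.5 × (-1.30)
   = 0.23 + 8.24 + 1.61 − 0.65 = 9.43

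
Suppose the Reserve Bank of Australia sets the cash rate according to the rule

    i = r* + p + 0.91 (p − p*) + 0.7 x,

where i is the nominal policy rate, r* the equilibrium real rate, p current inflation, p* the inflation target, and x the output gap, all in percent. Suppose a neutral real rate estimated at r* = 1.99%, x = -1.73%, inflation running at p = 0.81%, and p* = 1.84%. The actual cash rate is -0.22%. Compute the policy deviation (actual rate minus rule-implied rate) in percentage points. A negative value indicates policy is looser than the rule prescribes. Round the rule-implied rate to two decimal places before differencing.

-0.87 pp

i = 1.99 + 0.81 + 0.91 × (0.81 − 1.84) + 0.7 × (-1.73)
   = 1.99 + 0.81 − 0.9373 − 1.211 = 0.65
Deviation = -0.22 − 0.65 = -0.87 pp.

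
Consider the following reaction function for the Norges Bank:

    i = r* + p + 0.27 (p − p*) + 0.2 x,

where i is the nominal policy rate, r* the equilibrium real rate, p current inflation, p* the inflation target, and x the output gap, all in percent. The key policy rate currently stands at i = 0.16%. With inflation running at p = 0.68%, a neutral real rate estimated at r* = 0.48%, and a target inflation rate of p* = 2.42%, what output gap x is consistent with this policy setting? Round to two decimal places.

0.2 x = 0.16 − 0.48 − 0.68 − 0.27 × (0.68 − 2.42) = -0.5302
x = -0.5302 / 0.2 = -2.65

-2.65%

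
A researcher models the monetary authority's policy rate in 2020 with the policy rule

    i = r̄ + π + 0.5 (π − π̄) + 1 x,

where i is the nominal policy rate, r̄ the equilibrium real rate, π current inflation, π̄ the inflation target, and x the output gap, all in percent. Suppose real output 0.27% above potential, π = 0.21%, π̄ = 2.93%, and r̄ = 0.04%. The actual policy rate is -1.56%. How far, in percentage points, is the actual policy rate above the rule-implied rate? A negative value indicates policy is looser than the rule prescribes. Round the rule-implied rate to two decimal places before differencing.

Output 0.27% above potential → x = 0.27.
i = 0.04 + 0.21 + 0.5 × (0.21 − 2.93) + 1 × 0.27
   = 0.04 + 0.21 − 1.36 + 0.27 = -0.84
Deviation = -1.56 − (-0.84) = -0.72 pp.

-0.72 pp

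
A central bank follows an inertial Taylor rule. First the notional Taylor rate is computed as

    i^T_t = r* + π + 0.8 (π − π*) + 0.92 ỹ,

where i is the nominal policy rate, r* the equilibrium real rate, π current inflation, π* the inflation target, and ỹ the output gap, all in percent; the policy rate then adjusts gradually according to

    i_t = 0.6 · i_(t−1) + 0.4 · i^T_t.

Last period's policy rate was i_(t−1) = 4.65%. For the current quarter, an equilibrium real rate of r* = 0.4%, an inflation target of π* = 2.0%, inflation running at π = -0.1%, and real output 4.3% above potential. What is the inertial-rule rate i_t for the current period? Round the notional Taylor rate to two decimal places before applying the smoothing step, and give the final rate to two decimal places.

3.82%

Output 4.3% above potential → ỹ = 4.3.
i^T_t = 0.4 + (-0.1) + 0.8 × (-0.1 − 2.0) + 0.92 × 4.3
   = 0.4 − 0.1 − 1.68 + 3.956 = 2.58
i_t = 0.6 × 4.65 + 0.4 × 2.58 = 2.79 + 1.032 = 3.82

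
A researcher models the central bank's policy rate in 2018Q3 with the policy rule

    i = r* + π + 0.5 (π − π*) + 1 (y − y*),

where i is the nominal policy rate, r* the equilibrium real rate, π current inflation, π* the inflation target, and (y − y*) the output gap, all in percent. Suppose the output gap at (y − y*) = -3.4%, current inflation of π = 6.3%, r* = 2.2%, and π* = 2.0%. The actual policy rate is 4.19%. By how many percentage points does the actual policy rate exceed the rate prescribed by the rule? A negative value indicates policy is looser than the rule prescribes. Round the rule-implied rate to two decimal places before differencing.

i = 2.2 + 6.3 + 0.5 × (6.3 − 2.0) + 1 × (-3.4)
   = 2.2 + 6.3 + 2.15 − 3.4 = 7.25
Deviation = 4.19 − 7.25 = -3.06 pp.

-3.06 pp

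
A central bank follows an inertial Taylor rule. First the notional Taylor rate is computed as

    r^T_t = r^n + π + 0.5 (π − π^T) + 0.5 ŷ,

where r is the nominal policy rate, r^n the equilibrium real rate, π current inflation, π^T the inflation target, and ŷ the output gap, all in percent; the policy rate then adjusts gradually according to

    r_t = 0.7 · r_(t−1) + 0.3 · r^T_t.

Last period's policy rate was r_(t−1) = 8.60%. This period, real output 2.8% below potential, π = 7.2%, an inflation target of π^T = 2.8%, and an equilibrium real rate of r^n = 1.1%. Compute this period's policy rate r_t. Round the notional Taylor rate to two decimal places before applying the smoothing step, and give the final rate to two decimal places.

8.75%

Output 2.8% below potential → ŷ = -2.8.
r^T_t = 1.1 + 7.2 + 0.5 × (7.2 − 2.8) + 0.5 × (-2.8)
   = 1.1 + 7.2 + 2.2 − 1.4 = 9.10
r_t = 0.7 × 8.60 + 0.3 × 9.10 = 6.02 + 2.73 = 8.75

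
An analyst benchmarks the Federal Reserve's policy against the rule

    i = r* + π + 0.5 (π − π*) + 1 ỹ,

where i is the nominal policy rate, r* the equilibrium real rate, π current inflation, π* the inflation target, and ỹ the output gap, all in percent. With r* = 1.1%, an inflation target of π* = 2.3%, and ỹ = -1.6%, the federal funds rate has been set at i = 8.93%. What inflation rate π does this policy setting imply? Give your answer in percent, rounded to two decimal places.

7.05%

Collecting π: i = r* + (1 + 0.5) π − 0.5 π* + 1 ỹ
1.5 π = 8.93 − 1.1 + 0.5 × 2.3 − 1 × (-1.6) = 10.58
π = 10.58 / 1.5 = 7.05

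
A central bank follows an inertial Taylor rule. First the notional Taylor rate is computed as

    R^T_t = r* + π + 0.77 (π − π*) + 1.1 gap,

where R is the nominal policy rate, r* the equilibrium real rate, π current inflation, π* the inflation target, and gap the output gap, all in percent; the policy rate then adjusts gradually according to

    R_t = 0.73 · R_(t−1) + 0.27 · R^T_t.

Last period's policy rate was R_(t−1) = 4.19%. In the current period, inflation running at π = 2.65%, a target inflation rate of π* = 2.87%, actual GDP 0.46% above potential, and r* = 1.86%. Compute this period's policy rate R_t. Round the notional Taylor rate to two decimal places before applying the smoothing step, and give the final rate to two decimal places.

Output 0.46% above potential → gap = 0.46.
R^T_t = 1.86 + 2.65 + 0.77 × (2.65 − 2.87) + 1.1 × 0.46
   = 1.86 + 2.65 − 0.1694 + 0.506 = 4.85
R_t = 0.73 × 4.19 + 0.27 × 4.85 = 3.0587 + 1.3095 = 4.37

4.37%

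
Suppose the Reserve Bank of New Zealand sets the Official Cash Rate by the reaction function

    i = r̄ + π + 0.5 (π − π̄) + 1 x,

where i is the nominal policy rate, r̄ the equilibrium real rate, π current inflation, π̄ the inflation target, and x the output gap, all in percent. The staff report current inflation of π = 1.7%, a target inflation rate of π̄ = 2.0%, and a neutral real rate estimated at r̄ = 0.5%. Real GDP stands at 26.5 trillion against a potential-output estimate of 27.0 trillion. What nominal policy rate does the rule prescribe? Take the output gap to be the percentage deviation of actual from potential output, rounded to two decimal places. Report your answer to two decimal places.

Output gap = 100 × (26.5 − 27.0) / 27.0 = -1.85%.
i = 0.50 + 1.70 + 0.5 × (1.70 − 2.00) + 1 × (-1.85)
   = 0.50 + 1.7 − 0.15 − 1.85 = 0.20

0.20%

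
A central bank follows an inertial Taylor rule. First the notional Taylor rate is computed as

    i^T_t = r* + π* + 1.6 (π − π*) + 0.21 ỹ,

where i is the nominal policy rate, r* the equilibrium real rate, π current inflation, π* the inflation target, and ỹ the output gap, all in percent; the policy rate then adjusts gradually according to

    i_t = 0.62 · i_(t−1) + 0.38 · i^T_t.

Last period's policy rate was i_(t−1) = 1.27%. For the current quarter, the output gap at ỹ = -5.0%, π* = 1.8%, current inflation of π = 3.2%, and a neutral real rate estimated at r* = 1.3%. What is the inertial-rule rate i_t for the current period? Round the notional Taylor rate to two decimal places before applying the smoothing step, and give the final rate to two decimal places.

i^T_t = 1.3 + 1.8 + 1.6 × (3.2 − 1.8) + 0.21 × (-5.0)
   = 1.3 + 1.8 + 2.24 − 1.05 = 4.29
i_t = 0.62 × 1.27 + 0.38 × 4.29 = 0.7874 + 1.6302 = 2.42

2.42%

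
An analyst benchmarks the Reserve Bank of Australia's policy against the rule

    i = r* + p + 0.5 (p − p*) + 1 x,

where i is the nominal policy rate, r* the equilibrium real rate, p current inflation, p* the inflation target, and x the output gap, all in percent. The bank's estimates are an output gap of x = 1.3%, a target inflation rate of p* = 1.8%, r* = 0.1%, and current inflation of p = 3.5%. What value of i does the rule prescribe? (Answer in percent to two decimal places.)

5.75%

i = 0.1 + 3.5 + 0.5 × (3.5 − 1.8) + 1 × 1.3
   = 0.1 + 3.5 + 0.85 + 1.3 = 5.75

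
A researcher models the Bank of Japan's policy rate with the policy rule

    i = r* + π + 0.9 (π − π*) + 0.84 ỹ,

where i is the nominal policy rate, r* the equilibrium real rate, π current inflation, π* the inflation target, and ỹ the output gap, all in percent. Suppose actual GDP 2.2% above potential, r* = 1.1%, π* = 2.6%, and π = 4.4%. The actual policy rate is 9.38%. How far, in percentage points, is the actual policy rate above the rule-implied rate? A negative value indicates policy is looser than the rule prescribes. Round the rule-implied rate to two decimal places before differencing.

Output 2.2% above potential → ỹ = 2.2.
i = 1.1 + 4.4 + 0.9 × (4.4 − 2.6) + 0.84 × 2.2
   = 1.1 + 4.4 + 1.62 + 1.848 = 8.97
Deviation = 9.38 − 8.97 = 0.41 pp.

0.41 pp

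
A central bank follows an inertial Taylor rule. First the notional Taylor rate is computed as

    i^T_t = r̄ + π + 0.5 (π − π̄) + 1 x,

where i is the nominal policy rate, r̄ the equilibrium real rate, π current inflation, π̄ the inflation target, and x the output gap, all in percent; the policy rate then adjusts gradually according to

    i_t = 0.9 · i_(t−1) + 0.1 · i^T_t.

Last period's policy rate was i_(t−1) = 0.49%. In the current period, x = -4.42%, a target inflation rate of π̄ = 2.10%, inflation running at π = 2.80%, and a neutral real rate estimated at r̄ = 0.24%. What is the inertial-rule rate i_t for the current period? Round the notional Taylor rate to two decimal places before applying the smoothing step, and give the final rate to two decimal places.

0.34%

i^T_t = 0.24 + 2.80 + 0.5 × (2.80 − 2.10) + 1 × (-4.42)
   = 0.24 + 2.8 + 0.35 − 4.42 = -1.03
i_t = 0.9 × 0.49 + 0.1 × (-1.03) = 0.441 − 0.103 = 0.34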